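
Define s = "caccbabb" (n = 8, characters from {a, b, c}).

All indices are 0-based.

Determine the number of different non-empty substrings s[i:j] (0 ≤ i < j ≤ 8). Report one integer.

sorted suffixes:
  #0 SA[0]=5  'abb'
  #1 SA[1]=1  'accbabb'
  #2 SA[2]=7  'b'
  #3 SA[3]=4  'babb'
  #4 SA[4]=6  'bb'
  #5 SA[5]=0  'caccbabb'
  #6 SA[6]=3  'cbabb'
  #7 SA[7]=2  'ccbabb'

SA = [5, 1, 7, 4, 6, 0, 3, 2]
rank  pair      lcp
   1  s[5:],s[1:]  1  'a'
   2  s[1:],s[7:]  0  ''
   3  s[7:],s[4:]  1  'b'
   4  s[4:],s[6:]  1  'b'
   5  s[6:],s[0:]  0  ''
   6  s[0:],s[3:]  1  'c'
   7  s[3:],s[2:]  1  'c'

n(n+1)/2 = 8·9/2 = 36
Σ LCP = 0 + 1 + 0 + 1 + 1 + 0 + 1 + 1 = 5
distinct = 36 − 5 = 31

31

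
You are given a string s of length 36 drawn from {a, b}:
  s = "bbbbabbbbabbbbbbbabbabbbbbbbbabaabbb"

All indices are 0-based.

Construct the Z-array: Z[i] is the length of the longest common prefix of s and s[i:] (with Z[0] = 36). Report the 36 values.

[36, 3, 2, 1, 0, 9, 3, 2, 1, 0, 4, 4, 4, 7, 3, 2, 1, 0, 2, 1, 0, 4, 4, 4, 4, 6, 3, 2, 1, 0, 1, 0, 0, 3, 2, 1]

Z[0]=36
i=1: outside box; Z[1]=3 grow→box=[1,4)
i=2: min(r-i=2, Z[1]=3)=2; Z[2]=2
i=3: min(r-i=1, Z[2]=2)=1; Z[3]=1
i=4: outside box; Z[4]=0
i=5: outside box; Z[5]=9 grow→box=[5,14)
i=6: min(r-i=8, Z[1]=3)=3; Z[6]=3
i=7: min(r-i=7, Z[2]=2)=2; Z[7]=2
i=8: min(r-i=6, Z[3]=1)=1; Z[8]=1
i=9: min(r-i=5, Z[4]=0)=0; Z[9]=0
i=10: min(r-i=4, Z[5]=9)=4; Z[10]=4
i=11: min(r-i=3, Z[6]=3)=3; Z[11]=4 grow→box=[11,15)
i=12: min(r-i=3, Z[1]=3)=3; Z[12]=4 grow→box=[12,16)
i=13: min(r-i=3, Z[1]=3)=3; Z[13]=7 grow→box=[13,20)
i=14: min(r-i=6, Z[1]=3)=3; Z[14]=3
i=15: min(r-i=5, Z[2]=2)=2; Z[15]=2
i=16: min(r-i=4, Z[3]=1)=1; Z[16]=1
i=17: min(r-i=3, Z[4]=0)=0; Z[17]=0
i=18: min(r-i=2, Z[5]=9)=2; Z[18]=2
i=19: min(r-i=1, Z[6]=3)=1; Z[19]=1
i=20: outside box; Z[20]=0
i=21: outside box; Z[21]=4 grow→box=[21,25)
i=22: min(r-i=3, Z[1]=3)=3; Z[22]=4 grow→box=[22,26)
i=23: min(r-i=3, Z[1]=3)=3; Z[23]=4 grow→box=[23,27)
i=24: min(r-i=3, Z[1]=3)=3; Z[24]=4 grow→box=[24,28)
i=25: min(r-i=3, Z[1]=3)=3; Z[25]=6 grow→box=[25,31)
i=26: min(r-i=5, Z[1]=3)=3; Z[26]=3
i=27: min(r-i=4, Z[2]=2)=2; Z[27]=2
i=28: min(r-i=3, Z[3]=1)=1; Z[28]=1
i=29: min(r-i=2, Z[4]=0)=0; Z[29]=0
i=30: min(r-i=1, Z[5]=9)=1; Z[30]=1
i=31: outside box; Z[31]=0
i=32: outside box; Z[32]=0
i=33: outside box; Z[33]=3 grow→box=[33,36)
i=34: min(r-i=2, Z[1]=3)=2; Z[34]=2
i=35: min(r-i=1, Z[2]=2)=1; Z[35]=1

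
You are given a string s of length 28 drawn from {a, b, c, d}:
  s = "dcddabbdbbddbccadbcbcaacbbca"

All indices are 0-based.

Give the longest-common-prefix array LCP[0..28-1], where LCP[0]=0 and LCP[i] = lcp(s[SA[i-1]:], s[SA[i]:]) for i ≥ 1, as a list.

[0, 1, 1, 1, 1, 0, 2, 3, 1, 3, 2, 2, 1, 2, 0, 2, 2, 1, 2, 1, 1, 0, 1, 2, 3, 1, 1, 2]

sorted suffixes:
  #0 SA[0]=27  'a'
  #1 SA[1]=21  'aacbbca'
  #2 SA[2]=4  'abbdbbddbccadbcbcaacbbca'
  #3 SA[3]=22  'acbbca'
  #4 SA[4]=15  'adbcbcaacbbca'
  #5 SA[5]=24  'bbca'
  #6 SA[6]=5  'bbdbbddbccadbcbcaacbbca'
  #7 SA[7]=8  'bbddbccadbcbcaacbbca'
  #8 SA[8]=25  'bca'
  #9 SA[9]=19  'bcaacbbca'
  #10 SA[10]=17  'bcbcaacbbca'
  #11 SA[11]=12  'bccadbcbcaacbbca'
  #12 SA[12]=6  'bdbbddbccadbcbcaacbbca'
  #13 SA[13]=9  'bddbccadbcbcaacbbca'
  #14 SA[14]=26  'ca'
  #15 SA[15]=20  'caacbbca'
  #16 SA[16]=14  'cadbcbcaacbbca'
  #17 SA[17]=23  'cbbca'
  #18 SA[18]=18  'cbcaacbbca'
  #19 SA[19]=13  'ccadbcbcaacbbca'
  #20 SA[20]=1  'cddabbdbbddbccadbcbcaacbbca'
  #21 SA[21]=3  'dabbdbbddbccadbcbcaacbbca'
  #22 SA[22]=7  'dbbddbccadbcbcaacbbca'
  #23 SA[23]=16  'dbcbcaacbbca'
  #24 SA[24]=11  'dbccadbcbcaacbbca'
  #25 SA[25]=0  'dcddabbdbbddbccadbcbcaacbbca'
  #26 SA[26]=2  'ddabbdbbddbccadbcbcaacbbca'
  #27 SA[27]=10  'ddbccadbcbcaacbbca'

SA = [27, 21, 4, 22, 15, 24, 5, 8, 25, 19, 17, 12, 6, 9, 26, 20, 14, 23, 18, 13, 1, 3, 7, 16, 11, 0, 2, 10]
i: (SA[i-1],SA[i]) lcp shared
  1: (27,21) 1 'a'
  2: (21,4) 1 'a'
  3: (4,22) 1 'a'
  4: (22,15) 1 'a'
  5: (15,24) 0 ''
  6: (24,5) 2 'bb'
  7: (5,8) 3 'bbd'
  8: (8,25) 1 'b'
  9: (25,19) 3 'bca'
  10: (19,17) 2 'bc'
  11: (17,12) 2 'bc'
  12: (12,6) 1 'b'
  13: (6,9) 2 'bd'
  14: (9,26) 0 ''
  15: (26,20) 2 'ca'
  16: (20,14) 2 'ca'
  17: (14,23) 1 'c'
  18: (23,18) 2 'cb'
  19: (18,13) 1 'c'
  20: (13,1) 1 'c'
  21: (1,3) 0 ''
  22: (3,7) 1 'd'
  23: (7,16) 2 'db'
  24: (16,11) 3 'dbc'
  25: (11,0) 1 'd'
  26: (0,2) 1 'd'
  27: (2,10) 2 'dd'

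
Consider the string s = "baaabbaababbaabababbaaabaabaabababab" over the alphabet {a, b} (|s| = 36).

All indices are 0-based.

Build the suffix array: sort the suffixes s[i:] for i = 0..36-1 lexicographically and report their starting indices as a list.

[20, 1, 21, 24, 27, 12, 6, 2, 34, 22, 25, 32, 30, 28, 13, 15, 7, 17, 9, 3, 35, 19, 0, 23, 26, 11, 5, 33, 31, 29, 14, 16, 8, 18, 10, 4]

sorted suffixes:
  #0 SA[0]=20  'aaabaabaabababab'
  #1 SA[1]=1  'aaabbaababbaabababbaaabaabaabababab'
  #2 SA[2]=21  'aabaabaabababab'
  #3 SA[3]=24  'aabaabababab'
  #4 SA[4]=27  'aabababab'
  #5 SA[5]=12  'aabababbaaabaabaabababab'
  #6 SA[6]=6  'aababbaabababbaaabaabaabababab'
  #7 SA[7]=2  'aabbaababbaabababbaaabaabaabababab'
  #8 SA[8]=34  'ab'
  #9 SA[9]=22  'abaabaabababab'
  #10 SA[10]=25  'abaabababab'
  #11 SA[11]=32  'abab'
  #12 SA[12]=30  'ababab'
  #13 SA[13]=28  'abababab'
  #14 SA[14]=13  'abababbaaabaabaabababab'
  #15 SA[15]=15  'ababbaaabaabaabababab'
  #16 SA[16]=7  'ababbaabababbaaabaabaabababab'
  #17 SA[17]=17  'abbaaabaabaabababab'
  #18 SA[18]=9  'abbaabababbaaabaabaabababab'
  #19 SA[19]=3  'abbaababbaabababbaaabaabaabababab'
  #20 SA[20]=35  'b'
  #21 SA[21]=19  'baaabaabaabababab'
  #22 SA[22]=0  'baaabbaababbaabababbaaabaabaabababab'
  #23 SA[23]=23  'baabaabababab'
  #24 SA[24]=26  'baabababab'
  #25 SA[25]=11  'baabababbaaabaabaabababab'
  #26 SA[26]=5  'baababbaabababbaaabaabaabababab'
  #27 SA[27]=33  'bab'
  #28 SA[28]=31  'babab'
  #29 SA[29]=29  'bababab'
  #30 SA[30]=14  'bababbaaabaabaabababab'
  #31 SA[31]=16  'babbaaabaabaabababab'
  #32 SA[32]=8  'babbaabababbaaabaabaabababab'
  #33 SA[33]=18  'bbaaabaabaabababab'
  #34 SA[34]=10  'bbaabababbaaabaabaabababab'
  #35 SA[35]=4  'bbaababbaabababbaaabaabaabababab'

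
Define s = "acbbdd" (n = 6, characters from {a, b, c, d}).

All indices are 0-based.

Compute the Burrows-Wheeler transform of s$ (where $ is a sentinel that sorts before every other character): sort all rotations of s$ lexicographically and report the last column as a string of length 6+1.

d$cbadb

rank  rotation last
    0  $acbbdd  d
    1  acbbdd$  $
    2  bbdd$ac  c
    3  bdd$acb  b
    4  cbbdd$a  a
    5  d$acbbd  d
    6  dd$acbb  b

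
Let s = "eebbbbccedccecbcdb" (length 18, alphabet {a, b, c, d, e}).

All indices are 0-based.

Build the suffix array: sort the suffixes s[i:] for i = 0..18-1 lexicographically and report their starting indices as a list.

[17, 2, 3, 4, 5, 14, 13, 10, 6, 15, 11, 7, 16, 9, 1, 12, 8, 0]

rank→(start, suffix):
  0 → (17, 'b')
  1 → (2, 'bbbbccedccecbcdb')
  2 → (3, 'bbbccedccecbcdb')
  3 → (4, 'bbccedccecbcdb')
  4 → (5, 'bccedccecbcdb')
  5 → (14, 'bcdb')
  6 → (13, 'cbcdb')
  7 → (10, 'ccecbcdb')
  8 → (6, 'ccedccecbcdb')
  9 → (15, 'cdb')
  10 → (11, 'cecbcdb')
  11 → (7, 'cedccecbcdb')
  12 → (16, 'db')
  13 → (9, 'dccecbcdb')
  14 → (1, 'ebbbbccedccecbcdb')
  15 → (12, 'ecbcdb')
  16 → (8, 'edccecbcdb')
  17 → (0, 'eebbbbccedccecbcdb')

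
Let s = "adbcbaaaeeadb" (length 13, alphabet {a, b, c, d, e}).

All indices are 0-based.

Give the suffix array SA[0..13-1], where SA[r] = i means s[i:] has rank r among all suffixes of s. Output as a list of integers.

rank→(start, suffix):
  0 → (5, 'aaaeeadb')
  1 → (6, 'aaeeadb')
  2 → (10, 'adb')
  3 → (0, 'adbcbaaaeeadb')
  4 → (7, 'aeeadb')
  5 → (12, 'b')
  6 → (4, 'baaaeeadb')
  7 → (2, 'bcbaaaeeadb')
  8 → (3, 'cbaaaeeadb')
  9 → (11, 'db')
  10 → (1, 'dbcbaaaeeadb')
  11 → (9, 'eadb')
  12 → (8, 'eeadb')

[5, 6, 10, 0, 7, 12, 4, 2, 3, 11, 1, 9, 8]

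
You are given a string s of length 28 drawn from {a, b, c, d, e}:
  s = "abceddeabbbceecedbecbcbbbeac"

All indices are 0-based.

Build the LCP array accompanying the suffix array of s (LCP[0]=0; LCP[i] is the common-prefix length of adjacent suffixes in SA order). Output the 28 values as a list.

rank→(start, suffix):
  0 → (7, 'abbbceecedbecbcbbbeac')
  1 → (0, 'abceddeabbbceecedbecbcbbbeac')
  2 → (26, 'ac')
  3 → (8, 'bbbceecedbecbcbbbeac')
  4 → (22, 'bbbeac')
  5 → (9, 'bbceecedbecbcbbbeac')
  6 → (23, 'bbeac')
  7 → (20, 'bcbbbeac')
  8 → (1, 'bceddeabbbceecedbecbcbbbeac')
  9 → (10, 'bceecedbecbcbbbeac')
  10 → (24, 'beac')
  11 → (17, 'becbcbbbeac')
  12 → (27, 'c')
  13 → (21, 'cbbbeac')
  14 → (19, 'cbcbbbeac')
  15 → (14, 'cedbecbcbbbeac')
  16 → (2, 'ceddeabbbceecedbecbcbbbeac')
  17 → (11, 'ceecedbecbcbbbeac')
  18 → (16, 'dbecbcbbbeac')
  19 → (4, 'ddeabbbceecedbecbcbbbeac')
  20 → (5, 'deabbbceecedbecbcbbbeac')
  21 → (6, 'eabbbceecedbecbcbbbeac')
  22 → (25, 'eac')
  23 → (18, 'ecbcbbbeac')
  24 → (13, 'ecedbecbcbbbeac')
  25 → (15, 'edbecbcbbbeac')
  26 → (3, 'eddeabbbceecedbecbcbbbeac')
  27 → (12, 'eecedbecbcbbbeac')

SA = [7, 0, 26, 8, 22, 9, 23, 20, 1, 10, 24, 17, 27, 21, 19, 14, 2, 11, 16, 4, 5, 6, 25, 18, 13, 15, 3, 12]
rank  pair      lcp
   1  s[7:],s[0:]  2  'ab'
   2  s[0:],s[26:]  1  'a'
   3  s[26:],s[8:]  0  ''
   4  s[8:],s[22:]  3  'bbb'
   5  s[22:],s[9:]  2  'bb'
   6  s[9:],s[23:]  2  'bb'
   7  s[23:],s[20:]  1  'b'
   8  s[20:],s[1:]  2  'bc'
   9  s[1:],s[10:]  3  'bce'
  10  s[10:],s[24:]  1  'b'
  11  s[24:],s[17:]  2  'be'
  12  s[17:],s[27:]  0  ''
  13  s[27:],s[21:]  1  'c'
  14  s[21:],s[19:]  2  'cb'
  15  s[19:],s[14:]  1  'c'
  16  s[14:],s[2:]  3  'ced'
  17  s[2:],s[11:]  2  'ce'
  18  s[11:],s[16:]  0  ''
  19  s[16:],s[4:]  1  'd'
  20  s[4:],s[5:]  1  'd'
  21  s[5:],s[6:]  0  ''
  22  s[6:],s[25:]  2  'ea'
  23  s[25:],s[18:]  1  'e'
  24  s[18:],s[13:]  2  'ec'
  25  s[13:],s[15:]  1  'e'
  26  s[15:],s[3:]  2  'ed'
  27  s[3:],s[12:]  1  'e'

[0, 2, 1, 0, 3, 2, 2, 1, 2, 3, 1, 2, 0, 1, 2, 1, 3, 2, 0, 1, 1, 0, 2, 1, 2, 1, 2, 1]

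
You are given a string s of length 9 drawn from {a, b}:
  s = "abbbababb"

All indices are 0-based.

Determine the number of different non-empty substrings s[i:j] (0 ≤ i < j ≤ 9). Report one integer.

rank | idx | suffix
   0 |   4 | ababb
   1 |   6 | abb
   2 |   0 | abbbababb
   3 |   8 | b
   4 |   3 | bababb
   5 |   5 | babb
   6 |   7 | bb
   7 |   2 | bbababb
   8 |   1 | bbbababb

SA = [4, 6, 0, 8, 3, 5, 7, 2, 1]
i: (SA[i-1],SA[i]) lcp shared
  1: (4,6) 2 'ab'
  2: (6,0) 3 'abb'
  3: (0,8) 0 ''
  4: (8,3) 1 'b'
  5: (3,5) 3 'bab'
  6: (5,7) 1 'b'
  7: (7,2) 2 'bb'
  8: (2,1) 2 'bb'

n(n+1)/2 = 9·10/2 = 45
Σ LCP = 0 + 2 + 3 + 0 + 1 + 3 + 1 + 2 + 2 = 14
distinct = 45 − 14 = 31

31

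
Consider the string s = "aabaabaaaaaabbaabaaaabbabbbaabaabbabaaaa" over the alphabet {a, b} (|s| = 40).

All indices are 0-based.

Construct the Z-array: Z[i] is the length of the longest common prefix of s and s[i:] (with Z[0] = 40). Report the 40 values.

[40, 1, 0, 5, 1, 0, 2, 2, 2, 2, 3, 1, 0, 0, 5, 1, 0, 2, 2, 3, 1, 0, 0, 1, 0, 0, 0, 6, 1, 0, 3, 1, 0, 0, 1, 0, 2, 2, 2, 1]

Z[0]=40
i=1: outside box; Z[1]=1 extend→box=[1,2)
i=2: outside box; Z[2]=0
i=3: outside box; Z[3]=5 extend→box=[3,8)
i=4: min(r-i=4, Z[1]=1)=1; Z[4]=1
i=5: min(r-i=3, Z[2]=0)=0; Z[5]=0
i=6: min(r-i=2, Z[3]=5)=2; Z[6]=2
i=7: min(r-i=1, Z[4]=1)=1; Z[7]=2 extend→box=[7,9)
i=8: min(r-i=1, Z[1]=1)=1; Z[8]=2 extend→box=[8,10)
i=9: min(r-i=1, Z[1]=1)=1; Z[9]=2 extend→box=[9,11)
i=10: min(r-i=1, Z[1]=1)=1; Z[10]=3 extend→box=[10,13)
i=11: min(r-i=2, Z[1]=1)=1; Z[11]=1
i=12: min(r-i=1, Z[2]=0)=0; Z[12]=0
i=13: outside box; Z[13]=0
i=14: outside box; Z[14]=5 extend→box=[14,19)
i=15: min(r-i=4, Z[1]=1)=1; Z[15]=1
i=16: min(r-i=3, Z[2]=0)=0; Z[16]=0
i=17: min(r-i=2, Z[3]=5)=2; Z[17]=2
i=18: min(r-i=1, Z[4]=1)=1; Z[18]=2 extend→box=[18,20)
i=19: min(r-i=1, Z[1]=1)=1; Z[19]=3 extend→box=[19,22)
i=20: min(r-i=2, Z[1]=1)=1; Z[20]=1
i=21: min(r-i=1, Z[2]=0)=0; Z[21]=0
i=22: outside box; Z[22]=0
i=23: outside box; Z[23]=1 extend→box=[23,24)
i=24: outside box; Z[24]=0
i=25: outside box; Z[25]=0
i=26: outside box; Z[26]=0
i=27: outside box; Z[27]=6 extend→box=[27,33)
i=28: min(r-i=5, Z[1]=1)=1; Z[28]=1
i=29: min(r-i=4, Z[2]=0)=0; Z[29]=0
i=30: min(r-i=3, Z[3]=5)=3; Z[30]=3
i=31: min(r-i=2, Z[4]=1)=1; Z[31]=1
i=32: min(r-i=1, Z[5]=0)=0; Z[32]=0
i=33: outside box; Z[33]=0
i=34: outside box; Z[34]=1 extend→box=[34,35)
i=35: outside box; Z[35]=0
i=36: outside box; Z[36]=2 extend→box=[36,38)
i=37: min(r-i=1, Z[1]=1)=1; Z[37]=2 extend→box=[37,39)
i=38: min(r-i=1, Z[1]=1)=1; Z[38]=2 extend→box=[38,40)
i=39: min(r-i=1, Z[1]=1)=1; Z[39]=1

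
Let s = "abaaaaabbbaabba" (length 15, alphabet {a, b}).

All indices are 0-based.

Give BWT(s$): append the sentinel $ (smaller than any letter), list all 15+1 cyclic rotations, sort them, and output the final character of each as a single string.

rank  rotation          last
    0  $abaaaaabbbaabba  a
    1  a$abaaaaabbbaabb  b
    2  aaaaabbbaabba$ab  b
    3  aaaabbbaabba$aba  a
    4  aaabbbaabba$abaa  a
    5  aabba$abaaaaabbb  b
    6  aabbbaabba$abaaa  a
    7  abaaaaabbbaabba$  $
    8  abba$abaaaaabbba  a
    9  abbbaabba$abaaaa  a
   10  ba$abaaaaabbbaab  b
   11  baaaaabbbaabba$a  a
   12  baabba$abaaaaabb  b
   13  bba$abaaaaabbbaa  a
   14  bbaabba$abaaaaab  b
   15  bbbaabba$abaaaaa  a

abbaaba$aabababa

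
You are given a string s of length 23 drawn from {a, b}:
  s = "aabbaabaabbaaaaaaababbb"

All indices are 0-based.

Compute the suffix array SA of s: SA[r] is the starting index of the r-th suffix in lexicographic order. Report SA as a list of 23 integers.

[11, 12, 13, 14, 15, 4, 16, 7, 0, 5, 17, 8, 1, 19, 22, 10, 3, 6, 18, 21, 9, 2, 20]

rank | idx | suffix
   0 |  11 | aaaaaaababbb
   1 |  12 | aaaaaababbb
   2 |  13 | aaaaababbb
   3 |  14 | aaaababbb
   4 |  15 | aaababbb
   5 |   4 | aabaabbaaaaaaababbb
   6 |  16 | aababbb
   7 |   7 | aabbaaaaaaababbb
   8 |   0 | aabbaabaabbaaaaaaababbb
   9 |   5 | abaabbaaaaaaababbb
  10 |  17 | ababbb
  11 |   8 | abbaaaaaaababbb
  12 |   1 | abbaabaabbaaaaaaababbb
  13 |  19 | abbb
  14 |  22 | b
  15 |  10 | baaaaaaababbb
  16 |   3 | baabaabbaaaaaaababbb
  17 |   6 | baabbaaaaaaababbb
  18 |  18 | babbb
  19 |  21 | bb
  20 |   9 | bbaaaaaaababbb
  21 |   2 | bbaabaabbaaaaaaababbb
  22 |  20 | bbb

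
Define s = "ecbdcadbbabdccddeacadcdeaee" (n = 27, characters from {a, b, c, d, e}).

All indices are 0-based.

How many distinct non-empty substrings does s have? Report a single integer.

345

rank→(start, suffix):
  0 → (9, 'abdccddeacadcdeaee')
  1 → (17, 'acadcdeaee')
  2 → (5, 'adbbabdccddeacadcdeaee')
  3 → (19, 'adcdeaee')
  4 → (24, 'aee')
  5 → (8, 'babdccddeacadcdeaee')
  6 → (7, 'bbabdccddeacadcdeaee')
  7 → (2, 'bdcadbbabdccddeacadcdeaee')
  8 → (10, 'bdccddeacadcdeaee')
  9 → (4, 'cadbbabdccddeacadcdeaee')
  10 → (18, 'cadcdeaee')
  11 → (1, 'cbdcadbbabdccddeacadcdeaee')
  12 → (12, 'ccddeacadcdeaee')
  13 → (13, 'cddeacadcdeaee')
  14 → (21, 'cdeaee')
  15 → (6, 'dbbabdccddeacadcdeaee')
  16 → (3, 'dcadbbabdccddeacadcdeaee')
  17 → (11, 'dccddeacadcdeaee')
  18 → (20, 'dcdeaee')
  19 → (14, 'ddeacadcdeaee')
  20 → (15, 'deacadcdeaee')
  21 → (22, 'deaee')
  22 → (26, 'e')
  23 → (16, 'eacadcdeaee')
  24 → (23, 'eaee')
  25 → (0, 'ecbdcadbbabdccddeacadcdeaee')
  26 → (25, 'ee')

SA = [9, 17, 5, 19, 24, 8, 7, 2, 10, 4, 18, 1, 12, 13, 21, 6, 3, 11, 20, 14, 15, 22, 26, 16, 23, 0, 25]
rank  pair      lcp
   1  s[9:],s[17:]  1  'a'
   2  s[17:],s[5:]  1  'a'
   3  s[5:],s[19:]  2  'ad'
   4  s[19:],s[24:]  1  'a'
   5  s[24:],s[8:]  0  ''
   6  s[8:],s[7:]  1  'b'
   7  s[7:],s[2:]  1  'b'
   8  s[2:],s[10:]  3  'bdc'
   9  s[10:],s[4:]  0  ''
  10  s[4:],s[18:]  3  'cad'
  11  s[18:],s[1:]  1  'c'
  12  s[1:],s[12:]  1  'c'
  13  s[12:],s[13:]  1  'c'
  14  s[13:],s[21:]  2  'cd'
  15  s[21:],s[6:]  0  ''
  16  s[6:],s[3:]  1  'd'
  17  s[3:],s[11:]  2  'dc'
  18  s[11:],s[20:]  2  'dc'
  19  s[20:],s[14:]  1  'd'
  20  s[14:],s[15:]  1  'd'
  21  s[15:],s[22:]  3  'dea'
  22  s[22:],s[26:]  0  ''
  23  s[26:],s[16:]  1  'e'
  24  s[16:],s[23:]  2  'ea'
  25  s[23:],s[0:]  1  'e'
  26  s[0:],s[25:]  1  'e'

n(n+1)/2 = 27·28/2 = 378
Σ LCP = 0 + 1 + 1 + 2 + 1 + 0 + 1 + 1 + 3 + 0 + 3 + 1 + 1 + 1 + 2 + 0 + 1 + 2 + 2 + 1 + 1 + 3 + 0 + 1 + 2 + 1 + 1 = 33
distinct = 378 − 33 = 345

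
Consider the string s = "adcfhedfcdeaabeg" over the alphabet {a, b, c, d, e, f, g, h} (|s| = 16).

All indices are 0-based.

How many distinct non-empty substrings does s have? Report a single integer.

rank→(start, suffix):
  0 → (11, 'aabeg')
  1 → (12, 'abeg')
  2 → (0, 'adcfhedfcdeaabeg')
  3 → (13, 'beg')
  4 → (8, 'cdeaabeg')
  5 → (2, 'cfhedfcdeaabeg')
  6 → (1, 'dcfhedfcdeaabeg')
  7 → (9, 'deaabeg')
  8 → (6, 'dfcdeaabeg')
  9 → (10, 'eaabeg')
  10 → (5, 'edfcdeaabeg')
  11 → (14, 'eg')
  12 → (7, 'fcdeaabeg')
  13 → (3, 'fhedfcdeaabeg')
  14 → (15, 'g')
  15 → (4, 'hedfcdeaabeg')

SA = [11, 12, 0, 13, 8, 2, 1, 9, 6, 10, 5, 14, 7, 3, 15, 4]
rank  pair      lcp
   1  s[11:],s[12:]  1  'a'
   2  s[12:],s[0:]  1  'a'
   3  s[0:],s[13:]  0  ''
   4  s[13:],s[8:]  0  ''
   5  s[8:],s[2:]  1  'c'
   6  s[2:],s[1:]  0  ''
   7  s[1:],s[9:]  1  'd'
   8  s[9:],s[6:]  1  'd'
   9  s[6:],s[10:]  0  ''
  10  s[10:],s[5:]  1  'e'
  11  s[5:],s[14:]  1  'e'
  12  s[14:],s[7:]  0  ''
  13  s[7:],s[3:]  1  'f'
  14  s[3:],s[15:]  0  ''
  15  s[15:],s[4:]  0  ''

n(n+1)/2 = 16·17/2 = 136
Σ LCP = 0 + 1 + 1 + 0 + 0 + 1 + 0 + 1 + 1 + 0 + 1 + 1 + 0 + 1 + 0 + 0 = 8
distinct = 136 − 8 = 128

128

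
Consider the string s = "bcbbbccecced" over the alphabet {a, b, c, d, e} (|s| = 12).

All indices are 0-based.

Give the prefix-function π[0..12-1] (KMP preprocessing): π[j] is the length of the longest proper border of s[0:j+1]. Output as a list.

π[0] = 0
j=1 s[j]='c': π[1]=0 (border '')
j=2 s[j]='b': π[2]=1 (border 'b')
j=3 s[j]='b': k: 1→0; π[3]=1 (border 'b')
j=4 s[j]='b': k: 1→0; π[4]=1 (border 'b')
j=5 s[j]='c': π[5]=2 (border 'bc')
j=6 s[j]='c': k: 2→0; π[6]=0 (border '')
j=7 s[j]='e': π[7]=0 (border '')
j=8 s[j]='c': π[8]=0 (border '')
j=9 s[j]='c': π[9]=0 (border '')
j=10 s[j]='e': π[10]=0 (border '')
j=11 s[j]='d': π[11]=0 (border '')

[0, 0, 1, 1, 1, 2, 0, 0, 0, 0, 0, 0]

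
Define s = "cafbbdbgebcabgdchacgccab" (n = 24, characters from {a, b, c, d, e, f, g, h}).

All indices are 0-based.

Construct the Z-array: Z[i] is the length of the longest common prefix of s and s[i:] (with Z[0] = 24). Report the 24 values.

Z[0]=24
i=1: i≥r, start 0; Z[1]=0
i=2: i≥r, start 0; Z[2]=0
i=3: i≥r, start 0; Z[3]=0
i=4: i≥r, start 0; Z[4]=0
i=5: i≥r, start 0; Z[5]=0
i=6: i≥r, start 0; Z[6]=0
i=7: i≥r, start 0; Z[7]=0
i=8: i≥r, start 0; Z[8]=0
i=9: i≥r, start 0; Z[9]=0
i=10: i≥r, start 0; Z[10]=2 scan→box=[10,12)
i=11: min(r-i=1, Z[1]=0)=0; Z[11]=0
i=12: i≥r, start 0; Z[12]=0
i=13: i≥r, start 0; Z[13]=0
i=14: i≥r, start 0; Z[14]=0
i=15: i≥r, start 0; Z[15]=1 scan→box=[15,16)
i=16: i≥r, start 0; Z[16]=0
i=17: i≥r, start 0; Z[17]=0
i=18: i≥r, start 0; Z[18]=1 scan→box=[18,19)
i=19: i≥r, start 0; Z[19]=0
i=20: i≥r, start 0; Z[20]=1 scan→box=[20,21)
i=21: i≥r, start 0; Z[21]=2 scan→box=[21,23)
i=22: min(r-i=1, Z[1]=0)=0; Z[22]=0
i=23: i≥r, start 0; Z[23]=0

[24, 0, 0, 0, 0, 0, 0, 0, 0, 0, 2, 0, 0, 0, 0, 1, 0, 0, 1, 0, 1, 2, 0, 0]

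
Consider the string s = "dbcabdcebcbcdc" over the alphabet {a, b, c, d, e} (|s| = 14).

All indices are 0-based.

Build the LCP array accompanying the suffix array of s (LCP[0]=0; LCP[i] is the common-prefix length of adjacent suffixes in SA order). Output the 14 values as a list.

sorted suffixes:
  #0 SA[0]=3  'abdcebcbcdc'
  #1 SA[1]=1  'bcabdcebcbcdc'
  #2 SA[2]=8  'bcbcdc'
  #3 SA[3]=10  'bcdc'
  #4 SA[4]=4  'bdcebcbcdc'
  #5 SA[5]=13  'c'
  #6 SA[6]=2  'cabdcebcbcdc'
  #7 SA[7]=9  'cbcdc'
  #8 SA[8]=11  'cdc'
  #9 SA[9]=6  'cebcbcdc'
  #10 SA[10]=0  'dbcabdcebcbcdc'
  #11 SA[11]=12  'dc'
  #12 SA[12]=5  'dcebcbcdc'
  #13 SA[13]=7  'ebcbcdc'

SA = [3, 1, 8, 10, 4, 13, 2, 9, 11, 6, 0, 12, 5, 7]
i: (SA[i-1],SA[i]) lcp shared
  1: (3,1) 0 ''
  2: (1,8) 2 'bc'
  3: (8,10) 2 'bc'
  4: (10,4) 1 'b'
  5: (4,13) 0 ''
  6: (13,2) 1 'c'
  7: (2,9) 1 'c'
  8: (9,11) 1 'c'
  9: (11,6) 1 'c'
  10: (6,0) 0 ''
  11: (0,12) 1 'd'
  12: (12,5) 2 'dc'
  13: (5,7) 0 ''

[0, 0, 2, 2, 1, 0, 1, 1, 1, 1, 0, 1, 2, 0]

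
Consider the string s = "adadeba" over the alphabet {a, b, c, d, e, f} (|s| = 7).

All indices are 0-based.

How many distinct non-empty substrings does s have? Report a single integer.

sorted suffixes:
  #0 SA[0]=6  'a'
  #1 SA[1]=0  'adadeba'
  #2 SA[2]=2  'adeba'
  #3 SA[3]=5  'ba'
  #4 SA[4]=1  'dadeba'
  #5 SA[5]=3  'deba'
  #6 SA[6]=4  'eba'

SA = [6, 0, 2, 5, 1, 3, 4]
rank  pair      lcp
   1  s[6:],s[0:]  1  'a'
   2  s[0:],s[2:]  2  'ad'
   3  s[2:],s[5:]  0  ''
   4  s[5:],s[1:]  0  ''
   5  s[1:],s[3:]  1  'd'
   6  s[3:],s[4:]  0  ''

n(n+1)/2 = 7·8/2 = 28
Σ LCP = 0 + 1 + 2 + 0 + 0 + 1 + 0 = 4
distinct = 28 − 4 = 24

24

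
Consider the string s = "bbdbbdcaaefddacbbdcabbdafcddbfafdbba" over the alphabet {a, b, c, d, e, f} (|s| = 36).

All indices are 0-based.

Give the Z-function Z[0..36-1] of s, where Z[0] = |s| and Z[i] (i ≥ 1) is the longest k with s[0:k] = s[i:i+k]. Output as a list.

Z[0]=36
i=1: outside box; Z[1]=1 grow→box=[1,2)
i=2: outside box; Z[2]=0
i=3: outside box; Z[3]=3 grow→box=[3,6)
i=4: min(r-i=2, Z[1]=1)=1; Z[4]=1
i=5: min(r-i=1, Z[2]=0)=0; Z[5]=0
i=6: outside box; Z[6]=0
i=7: outside box; Z[7]=0
i=8: outside box; Z[8]=0
i=9: outside box; Z[9]=0
i=10: outside box; Z[10]=0
i=11: outside box; Z[11]=0
i=12: outside box; Z[12]=0
i=13: outside box; Z[13]=0
i=14: outside box; Z[14]=0
i=15: outside box; Z[15]=3 grow→box=[15,18)
i=16: min(r-i=2, Z[1]=1)=1; Z[16]=1
i=17: min(r-i=1, Z[2]=0)=0; Z[17]=0
i=18: outside box; Z[18]=0
i=19: outside box; Z[19]=0
i=20: outside box; Z[20]=3 grow→box=[20,23)
i=21: min(r-i=2, Z[1]=1)=1; Z[21]=1
i=22: min(r-i=1, Z[2]=0)=0; Z[22]=0
i=23: outside box; Z[23]=0
i=24: outside box; Z[24]=0
i=25: outside box; Z[25]=0
i=26: outside box; Z[26]=0
i=27: outside box; Z[27]=0
i=28: outside box; Z[28]=1 grow→box=[28,29)
i=29: outside box; Z[29]=0
i=30: outside box; Z[30]=0
i=31: outside box; Z[31]=0
i=32: outside box; Z[32]=0
i=33: outside box; Z[33]=2 grow→box=[33,35)
i=34: min(r-i=1, Z[1]=1)=1; Z[34]=1
i=35: outside box; Z[35]=0

[36, 1, 0, 3, 1, 0, 0, 0, 0, 0, 0, 0, 0, 0, 0, 3, 1, 0, 0, 0, 3, 1, 0, 0, 0, 0, 0, 0, 1, 0, 0, 0, 0, 2, 1, 0]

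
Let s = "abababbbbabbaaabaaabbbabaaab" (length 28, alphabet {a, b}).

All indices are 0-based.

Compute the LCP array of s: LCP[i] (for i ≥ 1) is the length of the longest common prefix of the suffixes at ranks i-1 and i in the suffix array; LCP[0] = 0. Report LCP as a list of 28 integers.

sorted suffixes:
  #0 SA[0]=24  'aaab'
  #1 SA[1]=12  'aaabaaabbbabaaab'
  #2 SA[2]=16  'aaabbbabaaab'
  #3 SA[3]=25  'aab'
  #4 SA[4]=13  'aabaaabbbabaaab'
  #5 SA[5]=17  'aabbbabaaab'
  #6 SA[6]=26  'ab'
  #7 SA[7]=22  'abaaab'
  #8 SA[8]=14  'abaaabbbabaaab'
  #9 SA[9]=0  'abababbbbabbaaabaaabbbabaaab'
  #10 SA[10]=2  'ababbbbabbaaabaaabbbabaaab'
  #11 SA[11]=9  'abbaaabaaabbbabaaab'
  #12 SA[12]=18  'abbbabaaab'
  #13 SA[13]=4  'abbbbabbaaabaaabbbabaaab'
  #14 SA[14]=27  'b'
  #15 SA[15]=23  'baaab'
  #16 SA[16]=11  'baaabaaabbbabaaab'
  #17 SA[17]=15  'baaabbbabaaab'
  #18 SA[18]=21  'babaaab'
  #19 SA[19]=1  'bababbbbabbaaabaaabbbabaaab'
  #20 SA[20]=8  'babbaaabaaabbbabaaab'
  #21 SA[21]=3  'babbbbabbaaabaaabbbabaaab'
  #22 SA[22]=10  'bbaaabaaabbbabaaab'
  #23 SA[23]=20  'bbabaaab'
  #24 SA[24]=7  'bbabbaaabaaabbbabaaab'
  #25 SA[25]=19  'bbbabaaab'
  #26 SA[26]=6  'bbbabbaaabaaabbbabaaab'
  #27 SA[27]=5  'bbbbabbaaabaaabbbabaaab'

SA = [24, 12, 16, 25, 13, 17, 26, 22, 14, 0, 2, 9, 18, 4, 27, 23, 11, 15, 21, 1, 8, 3, 10, 20, 7, 19, 6, 5]
rank  pair      lcp
   1  s[24:],s[12:]  4  'aaab'
   2  s[12:],s[16:]  4  'aaab'
   3  s[16:],s[25:]  2  'aa'
   4  s[25:],s[13:]  3  'aab'
   5  s[13:],s[17:]  3  'aab'
   6  s[17:],s[26:]  1  'a'
   7  s[26:],s[22:]  2  'ab'
   8  s[22:],s[14:]  6  'abaaab'
   9  s[14:],s[0:]  3  'aba'
  10  s[0:],s[2:]  4  'abab'
  11  s[2:],s[9:]  2  'ab'
  12  s[9:],s[18:]  3  'abb'
  13  s[18:],s[4:]  4  'abbb'
  14  s[4:],s[27:]  0  ''
  15  s[27:],s[23:]  1  'b'
  16  s[23:],s[11:]  5  'baaab'
  17  s[11:],s[15:]  5  'baaab'
  18  s[15:],s[21:]  2  'ba'
  19  s[21:],s[1:]  4  'baba'
  20  s[1:],s[8:]  3  'bab'
  21  s[8:],s[3:]  4  'babb'
  22  s[3:],s[10:]  1  'b'
  23  s[10:],s[20:]  3  'bba'
  24  s[20:],s[7:]  4  'bbab'
  25  s[7:],s[19:]  2  'bb'
  26  s[19:],s[6:]  5  'bbbab'
  27  s[6:],s[5:]  3  'bbb'

[0, 4, 4, 2, 3, 3, 1, 2, 6, 3, 4, 2, 3, 4, 0, 1, 5, 5, 2, 4, 3, 4, 1, 3, 4, 2, 5, 3]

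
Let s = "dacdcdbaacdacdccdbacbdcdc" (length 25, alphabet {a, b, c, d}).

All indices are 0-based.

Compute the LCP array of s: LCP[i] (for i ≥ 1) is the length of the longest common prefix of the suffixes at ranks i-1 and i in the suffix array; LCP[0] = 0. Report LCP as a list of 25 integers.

sorted suffixes:
  #0 SA[0]=7  'aacdacdccdbacbdcdc'
  #1 SA[1]=18  'acbdcdc'
  #2 SA[2]=8  'acdacdccdbacbdcdc'
  #3 SA[3]=11  'acdccdbacbdcdc'
  #4 SA[4]=1  'acdcdbaacdacdccdbacbdcdc'
  #5 SA[5]=6  'baacdacdccdbacbdcdc'
  #6 SA[6]=17  'bacbdcdc'
  #7 SA[7]=20  'bdcdc'
  #8 SA[8]=24  'c'
  #9 SA[9]=19  'cbdcdc'
  #10 SA[10]=14  'ccdbacbdcdc'
  #11 SA[11]=9  'cdacdccdbacbdcdc'
  #12 SA[12]=4  'cdbaacdacdccdbacbdcdc'
  #13 SA[13]=15  'cdbacbdcdc'
  #14 SA[14]=22  'cdc'
  #15 SA[15]=12  'cdccdbacbdcdc'
  #16 SA[16]=2  'cdcdbaacdacdccdbacbdcdc'
  #17 SA[17]=10  'dacdccdbacbdcdc'
  #18 SA[18]=0  'dacdcdbaacdacdccdbacbdcdc'
  #19 SA[19]=5  'dbaacdacdccdbacbdcdc'
  #20 SA[20]=16  'dbacbdcdc'
  #21 SA[21]=23  'dc'
  #22 SA[22]=13  'dccdbacbdcdc'
  #23 SA[23]=3  'dcdbaacdacdccdbacbdcdc'
  #24 SA[24]=21  'dcdc'

SA = [7, 18, 8, 11, 1, 6, 17, 20, 24, 19, 14, 9, 4, 15, 22, 12, 2, 10, 0, 5, 16, 23, 13, 3, 21]
i: (SA[i-1],SA[i]) lcp shared
  1: (7,18) 1 'a'
  2: (18,8) 2 'ac'
  3: (8,11) 3 'acd'
  4: (11,1) 4 'acdc'
  5: (1,6) 0 ''
  6: (6,17) 2 'ba'
  7: (17,20) 1 'b'
  8: (20,24) 0 ''
  9: (24,19) 1 'c'
  10: (19,14) 1 'c'
  11: (14,9) 1 'c'
  12: (9,4) 2 'cd'
  13: (4,15) 4 'cdba'
  14: (15,22) 2 'cd'
  15: (22,12) 3 'cdc'
  16: (12,2) 3 'cdc'
  17: (2,10) 0 ''
  18: (10,0) 5 'dacdc'
  19: (0,5) 1 'd'
  20: (5,16) 3 'dba'
  21: (16,23) 1 'd'
  22: (23,13) 2 'dc'
  23: (13,3) 2 'dc'
  24: (3,21) 3 'dcd'

[0, 1, 2, 3, 4, 0, 2, 1, 0, 1, 1, 1, 2, 4, 2, 3, 3, 0, 5, 1, 3, 1, 2, 2, 3]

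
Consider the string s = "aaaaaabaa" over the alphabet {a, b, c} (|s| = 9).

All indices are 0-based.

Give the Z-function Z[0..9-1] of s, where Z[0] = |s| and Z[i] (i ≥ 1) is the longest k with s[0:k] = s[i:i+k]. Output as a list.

Z[0]=9
i=1: outside box; Z[1]=5 grow→box=[1,6)
i=2: min(r-i=4, Z[1]=5)=4; Z[2]=4
i=3: min(r-i=3, Z[2]=4)=3; Z[3]=3
i=4: min(r-i=2, Z[3]=3)=2; Z[4]=2
i=5: min(r-i=1, Z[4]=2)=1; Z[5]=1
i=6: outside box; Z[6]=0
i=7: outside box; Z[7]=2 grow→box=[7,9)
i=8: min(r-i=1, Z[1]=5)=1; Z[8]=1

[9, 5, 4, 3, 2, 1, 0, 2, 1]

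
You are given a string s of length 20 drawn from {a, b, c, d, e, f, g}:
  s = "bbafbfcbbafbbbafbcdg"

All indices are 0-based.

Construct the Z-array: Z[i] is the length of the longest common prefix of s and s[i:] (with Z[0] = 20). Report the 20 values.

[20, 1, 0, 0, 1, 0, 0, 5, 1, 0, 0, 2, 5, 1, 0, 0, 1, 0, 0, 0]

Z[0]=20
i=1: outside box; Z[1]=1 extend→box=[1,2)
i=2: outside box; Z[2]=0
i=3: outside box; Z[3]=0
i=4: outside box; Z[4]=1 extend→box=[4,5)
i=5: outside box; Z[5]=0
i=6: outside box; Z[6]=0
i=7: outside box; Z[7]=5 extend→box=[7,12)
i=8: min(r-i=4, Z[1]=1)=1; Z[8]=1
i=9: min(r-i=3, Z[2]=0)=0; Z[9]=0
i=10: min(r-i=2, Z[3]=0)=0; Z[10]=0
i=11: min(r-i=1, Z[4]=1)=1; Z[11]=2 extend→box=[11,13)
i=12: min(r-i=1, Z[1]=1)=1; Z[12]=5 extend→box=[12,17)
i=13: min(r-i=4, Z[1]=1)=1; Z[13]=1
i=14: min(r-i=3, Z[2]=0)=0; Z[14]=0
i=15: min(r-i=2, Z[3]=0)=0; Z[15]=0
i=16: min(r-i=1, Z[4]=1)=1; Z[16]=1
i=17: outside box; Z[17]=0
i=18: outside box; Z[18]=0
i=19: outside box; Z[19]=0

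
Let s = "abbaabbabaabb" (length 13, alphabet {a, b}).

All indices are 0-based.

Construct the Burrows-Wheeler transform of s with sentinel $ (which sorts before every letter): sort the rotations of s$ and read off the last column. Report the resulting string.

rank  rotation        last
    0  $abbaabbabaabb  b
    1  aabb$abbaabbab  b
    2  aabbabaabb$abb  b
    3  abaabb$abbaabb  b
    4  abb$abbaabbaba  a
    5  abbaabbabaabb$  $
    6  abbabaabb$abba  a
    7  b$abbaabbabaab  b
    8  baabb$abbaabba  a
    9  baabbabaabb$ab  b
   10  babaabb$abbaab  b
   11  bb$abbaabbabaa  a
   12  bbaabbabaabb$a  a
   13  bbabaabb$abbaa  a

bbbba$ababbaaa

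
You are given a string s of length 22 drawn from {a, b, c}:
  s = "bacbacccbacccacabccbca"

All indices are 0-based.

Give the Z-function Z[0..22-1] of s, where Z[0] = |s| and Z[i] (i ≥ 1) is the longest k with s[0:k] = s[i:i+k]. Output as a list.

Z[0]=22
i=1: i≥r, start 0; Z[1]=0
i=2: i≥r, start 0; Z[2]=0
i=3: i≥r, start 0; Z[3]=3 scan→box=[3,6)
i=4: min(r-i=2, Z[1]=0)=0; Z[4]=0
i=5: min(r-i=1, Z[2]=0)=0; Z[5]=0
i=6: i≥r, start 0; Z[6]=0
i=7: i≥r, start 0; Z[7]=0
i=8: i≥r, start 0; Z[8]=3 scan→box=[8,11)
i=9: min(r-i=2, Z[1]=0)=0; Z[9]=0
i=10: min(r-i=1, Z[2]=0)=0; Z[10]=0
i=11: i≥r, start 0; Z[11]=0
i=12: i≥r, start 0; Z[12]=0
i=13: i≥r, start 0; Z[13]=0
i=14: i≥r, start 0; Z[14]=0
i=15: i≥r, start 0; Z[15]=0
i=16: i≥r, start 0; Z[16]=1 scan→box=[16,17)
i=17: i≥r, start 0; Z[17]=0
i=18: i≥r, start 0; Z[18]=0
i=19: i≥r, start 0; Z[19]=1 scan→box=[19,20)
i=20: i≥r, start 0; Z[20]=0
i=21: i≥r, start 0; Z[21]=0

[22, 0, 0, 3, 0, 0, 0, 0, 3, 0, 0, 0, 0, 0, 0, 0, 1, 0, 0, 1, 0, 0]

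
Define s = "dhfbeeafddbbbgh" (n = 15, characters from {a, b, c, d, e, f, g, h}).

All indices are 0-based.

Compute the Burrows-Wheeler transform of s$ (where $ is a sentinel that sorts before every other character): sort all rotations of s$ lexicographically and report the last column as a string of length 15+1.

hedbfbdf$ebhabgd

rank  rotation          last
    0  $dhfbeeafddbbbgh  h
    1  afddbbbgh$dhfbee  e
    2  bbbgh$dhfbeeafdd  d
    3  bbgh$dhfbeeafddb  b
    4  beeafddbbbgh$dhf  f
    5  bgh$dhfbeeafddbb  b
    6  dbbbgh$dhfbeeafd  d
    7  ddbbbgh$dhfbeeaf  f
    8  dhfbeeafddbbbgh$  $
    9  eafddbbbgh$dhfbe  e
   10  eeafddbbbgh$dhfb  b
   11  fbeeafddbbbgh$dh  h
   12  fddbbbgh$dhfbeea  a
   13  gh$dhfbeeafddbbb  b
   14  h$dhfbeeafddbbbg  g
   15  hfbeeafddbbbgh$d  d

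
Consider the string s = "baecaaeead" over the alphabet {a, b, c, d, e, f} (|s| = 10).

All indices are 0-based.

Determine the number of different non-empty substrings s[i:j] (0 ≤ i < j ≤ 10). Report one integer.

rank | idx | suffix
   0 |   4 | aaeead
   1 |   8 | ad
   2 |   1 | aecaaeead
   3 |   5 | aeead
   4 |   0 | baecaaeead
   5 |   3 | caaeead
   6 |   9 | d
   7 |   7 | ead
   8 |   2 | ecaaeead
   9 |   6 | eead

SA = [4, 8, 1, 5, 0, 3, 9, 7, 2, 6]
[i] adj suffixes → lcp
  [1] 4/8 → 1 ('a')
  [2] 8/1 → 1 ('a')
  [3] 1/5 → 2 ('ae')
  [4] 5/0 → 0 ('')
  [5] 0/3 → 0 ('')
  [6] 3/9 → 0 ('')
  [7] 9/7 → 0 ('')
  [8] 7/2 → 1 ('e')
  [9] 2/6 → 1 ('e')

n(n+1)/2 = 10·11/2 = 55
Σ LCP = 0 + 1 + 1 + 2 + 0 + 0 + 0 + 0 + 1 + 1 = 6
distinct = 55 − 6 = 49

49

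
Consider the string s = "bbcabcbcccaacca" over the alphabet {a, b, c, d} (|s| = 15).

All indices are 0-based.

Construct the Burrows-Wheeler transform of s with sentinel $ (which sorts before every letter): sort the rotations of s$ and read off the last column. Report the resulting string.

rank  rotation          last
    0  $bbcabcbcccaacca  a
    1  a$bbcabcbcccaacc  c
    2  aacca$bbcabcbccc  c
    3  abcbcccaacca$bbc  c
    4  acca$bbcabcbccca  a
    5  bbcabcbcccaacca$  $
    6  bcabcbcccaacca$b  b
    7  bcbcccaacca$bbca  a
    8  bcccaacca$bbcabc  c
    9  ca$bbcabcbcccaac  c
   10  caacca$bbcabcbcc  c
   11  cabcbcccaacca$bb  b
   12  cbcccaacca$bbcab  b
   13  cca$bbcabcbcccaa  a
   14  ccaacca$bbcabcbc  c
   15  cccaacca$bbcabcb  b

accca$bacccbbacb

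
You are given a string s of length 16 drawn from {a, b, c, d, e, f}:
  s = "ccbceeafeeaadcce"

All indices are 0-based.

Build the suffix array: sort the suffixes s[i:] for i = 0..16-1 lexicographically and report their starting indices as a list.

[10, 11, 6, 2, 1, 0, 13, 14, 3, 12, 15, 9, 5, 8, 4, 7]

rank | idx | suffix
   0 |  10 | aadcce
   1 |  11 | adcce
   2 |   6 | afeeaadcce
   3 |   2 | bceeafeeaadcce
   4 |   1 | cbceeafeeaadcce
   5 |   0 | ccbceeafeeaadcce
   6 |  13 | cce
   7 |  14 | ce
   8 |   3 | ceeafeeaadcce
   9 |  12 | dcce
  10 |  15 | e
  11 |   9 | eaadcce
  12 |   5 | eafeeaadcce
  13 |   8 | eeaadcce
  14 |   4 | eeafeeaadcce
  15 |   7 | feeaadcce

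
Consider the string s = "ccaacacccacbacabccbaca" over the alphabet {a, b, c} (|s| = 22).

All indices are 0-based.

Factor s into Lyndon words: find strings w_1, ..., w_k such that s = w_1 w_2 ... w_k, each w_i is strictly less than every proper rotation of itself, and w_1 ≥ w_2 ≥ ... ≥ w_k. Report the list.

["c", "c", "aacacccacbacabccbac", "a"]

emit factor 1: 'c' (i=0, period=1)
emit factor 2: 'c' (i=1, period=1)
emit factor 3: 'aacacccacbacabccbac' (i=2, period=19)
emit factor 4: 'a' (i=21, period=1)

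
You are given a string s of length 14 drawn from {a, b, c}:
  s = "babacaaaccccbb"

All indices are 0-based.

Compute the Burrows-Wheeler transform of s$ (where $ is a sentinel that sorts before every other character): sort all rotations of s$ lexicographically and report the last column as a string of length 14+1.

rank  rotation         last
    0  $babacaaaccccbb  b
    1  aaaccccbb$babac  c
    2  aaccccbb$babaca  a
    3  abacaaaccccbb$b  b
    4  acaaaccccbb$bab  b
    5  accccbb$babacaa  a
    6  b$babacaaaccccb  b
    7  babacaaaccccbb$  $
    8  bacaaaccccbb$ba  a
    9  bb$babacaaacccc  c
   10  caaaccccbb$baba  a
   11  cbb$babacaaaccc  c
   12  ccbb$babacaaacc  c
   13  cccbb$babacaaac  c
   14  ccccbb$babacaaa  a

bcabbab$acaccca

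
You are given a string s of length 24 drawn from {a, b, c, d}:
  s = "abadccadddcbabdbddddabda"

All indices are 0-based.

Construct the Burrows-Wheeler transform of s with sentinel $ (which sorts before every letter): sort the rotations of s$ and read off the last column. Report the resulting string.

rank  rotation                   last
    0  $abadccadddcbabdbddddabda  a
    1  a$abadccadddcbabdbddddabd  d
    2  abadccadddcbabdbddddabda$  $
    3  abda$abadccadddcbabdbdddd  d
    4  abdbddddabda$abadccadddcb  b
    5  adccadddcbabdbddddabda$ab  b
    6  adddcbabdbddddabda$abadcc  c
    7  babdbddddabda$abadccadddc  c
    8  badccadddcbabdbddddabda$a  a
    9  bda$abadccadddcbabdbdddda  a
   10  bdbddddabda$abadccadddcba  a
   11  bddddabda$abadccadddcbabd  d
   12  cadddcbabdbddddabda$abadc  c
   13  cbabdbddddabda$abadccaddd  d
   14  ccadddcbabdbddddabda$abad  d
   15  da$abadccadddcbabdbddddab  b
   16  dabda$abadccadddcbabdbddd  d
   17  dbddddabda$abadccadddcbab  b
   18  dcbabdbddddabda$abadccadd  d
   19  dccadddcbabdbddddabda$aba  a
   20  ddabda$abadccadddcbabdbdd  d
   21  ddcbabdbddddabda$abadccad  d
   22  dddabda$abadccadddcbabdbd  d
   23  dddcbabdbddddabda$abadcca  a
   24  ddddabda$abadccadddcbabdb  b

ad$dbbccaaadcddbdbdadddab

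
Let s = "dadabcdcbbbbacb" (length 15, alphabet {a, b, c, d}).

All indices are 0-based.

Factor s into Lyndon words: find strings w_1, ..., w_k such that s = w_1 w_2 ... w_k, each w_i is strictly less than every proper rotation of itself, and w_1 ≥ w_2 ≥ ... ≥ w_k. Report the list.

emit factor 1: 'd' (i=0, period=1)
emit factor 2: 'ad' (i=1, period=2)
emit factor 3: 'abcdcbbbbacb' (i=3, period=12)

["d", "ad", "abcdcbbbbacb"]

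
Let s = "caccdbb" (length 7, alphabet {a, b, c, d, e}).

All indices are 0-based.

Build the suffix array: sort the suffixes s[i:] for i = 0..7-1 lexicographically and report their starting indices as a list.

rank→(start, suffix):
  0 → (1, 'accdbb')
  1 → (6, 'b')
  2 → (5, 'bb')
  3 → (0, 'caccdbb')
  4 → (2, 'ccdbb')
  5 → (3, 'cdbb')
  6 → (4, 'dbb')

[1, 6, 5, 0, 2, 3, 4]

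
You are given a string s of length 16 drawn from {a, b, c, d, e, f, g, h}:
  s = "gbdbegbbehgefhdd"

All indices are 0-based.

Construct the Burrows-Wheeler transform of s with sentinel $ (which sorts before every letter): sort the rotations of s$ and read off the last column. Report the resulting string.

rank  rotation           last
    0  $gbdbegbbehgefhdd  d
    1  bbehgefhdd$gbdbeg  g
    2  bdbegbbehgefhdd$g  g
    3  begbbehgefhdd$gbd  d
    4  behgefhdd$gbdbegb  b
    5  d$gbdbegbbehgefhd  d
    6  dbegbbehgefhdd$gb  b
    7  dd$gbdbegbbehgefh  h
    8  efhdd$gbdbegbbehg  g
    9  egbbehgefhdd$gbdb  b
   10  ehgefhdd$gbdbegbb  b
   11  fhdd$gbdbegbbehge  e
   12  gbbehgefhdd$gbdbe  e
   13  gbdbegbbehgefhdd$  $
   14  gefhdd$gbdbegbbeh  h
   15  hdd$gbdbegbbehgef  f
   16  hgefhdd$gbdbegbbe  e

dggdbdbhgbbee$hfe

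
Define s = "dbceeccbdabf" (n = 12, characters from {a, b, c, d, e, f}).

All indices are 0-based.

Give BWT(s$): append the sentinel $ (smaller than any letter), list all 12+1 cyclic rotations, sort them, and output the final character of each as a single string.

rank  rotation       last
    0  $dbceeccbdabf  f
    1  abf$dbceeccbd  d
    2  bceeccbdabf$d  d
    3  bdabf$dbceecc  c
    4  bf$dbceeccbda  a
    5  cbdabf$dbceec  c
    6  ccbdabf$dbcee  e
    7  ceeccbdabf$db  b
    8  dabf$dbceeccb  b
    9  dbceeccbdabf$  $
   10  eccbdabf$dbce  e
   11  eeccbdabf$dbc  c
   12  f$dbceeccbdab  b

fddcacebb$ecb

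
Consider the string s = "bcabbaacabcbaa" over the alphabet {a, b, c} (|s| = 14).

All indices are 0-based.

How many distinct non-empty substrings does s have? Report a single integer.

87

rank→(start, suffix):
  0 → (13, 'a')
  1 → (12, 'aa')
  2 → (5, 'aacabcbaa')
  3 → (2, 'abbaacabcbaa')
  4 → (8, 'abcbaa')
  5 → (6, 'acabcbaa')
  6 → (11, 'baa')
  7 → (4, 'baacabcbaa')
  8 → (3, 'bbaacabcbaa')
  9 → (0, 'bcabbaacabcbaa')
  10 → (9, 'bcbaa')
  11 → (1, 'cabbaacabcbaa')
  12 → (7, 'cabcbaa')
  13 → (10, 'cbaa')

SA = [13, 12, 5, 2, 8, 6, 11, 4, 3, 0, 9, 1, 7, 10]
[i] adj suffixes → lcp
  [1] 13/12 → 1 ('a')
  [2] 12/5 → 2 ('aa')
  [3] 5/2 → 1 ('a')
  [4] 2/8 → 2 ('ab')
  [5] 8/6 → 1 ('a')
  [6] 6/11 → 0 ('')
  [7] 11/4 → 3 ('baa')
  [8] 4/3 → 1 ('b')
  [9] 3/0 → 1 ('b')
  [10] 0/9 → 2 ('bc')
  [11] 9/1 → 0 ('')
  [12] 1/7 → 3 ('cab')
  [13] 7/10 → 1 ('c')

n(n+1)/2 = 14·15/2 = 105
Σ LCP = 0 + 1 + 2 + 1 + 2 + 1 + 0 + 3 + 1 + 1 + 2 + 0 + 3 + 1 = 18
distinct = 105 − 18 = 87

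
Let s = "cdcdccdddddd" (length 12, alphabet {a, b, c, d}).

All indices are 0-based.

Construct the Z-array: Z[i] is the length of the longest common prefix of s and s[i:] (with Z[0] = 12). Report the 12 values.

Z[0]=12
i=1: i≥r, start 0; Z[1]=0
i=2: i≥r, start 0; Z[2]=3 extend→box=[2,5)
i=3: min(r-i=2, Z[1]=0)=0; Z[3]=0
i=4: min(r-i=1, Z[2]=3)=1; Z[4]=1
i=5: i≥r, start 0; Z[5]=2 extend→box=[5,7)
i=6: min(r-i=1, Z[1]=0)=0; Z[6]=0
i=7: i≥r, start 0; Z[7]=0
i=8: i≥r, start 0; Z[8]=0
i=9: i≥r, start 0; Z[9]=0
i=10: i≥r, start 0; Z[10]=0
i=11: i≥r, start 0; Z[11]=0

[12, 0, 3, 0, 1, 2, 0, 0, 0, 0, 0, 0]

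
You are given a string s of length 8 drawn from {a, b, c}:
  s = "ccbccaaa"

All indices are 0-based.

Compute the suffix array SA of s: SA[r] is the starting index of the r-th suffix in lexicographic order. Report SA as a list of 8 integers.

sorted suffixes:
  #0 SA[0]=7  'a'
  #1 SA[1]=6  'aa'
  #2 SA[2]=5  'aaa'
  #3 SA[3]=2  'bccaaa'
  #4 SA[4]=4  'caaa'
  #5 SA[5]=1  'cbccaaa'
  #6 SA[6]=3  'ccaaa'
  #7 SA[7]=0  'ccbccaaa'

[7, 6, 5, 2, 4, 1, 3, 0]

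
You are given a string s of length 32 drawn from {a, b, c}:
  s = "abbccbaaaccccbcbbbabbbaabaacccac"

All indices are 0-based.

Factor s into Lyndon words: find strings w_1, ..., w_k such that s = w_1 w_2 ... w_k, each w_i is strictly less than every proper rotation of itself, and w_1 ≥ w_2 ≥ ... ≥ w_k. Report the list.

emit factor 1: 'abbccb' (i=0, period=6)
emit factor 2: 'aaaccccbcbbbabbbaabaacccac' (i=6, period=26)

["abbccb", "aaaccccbcbbbabbbaabaacccac"]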